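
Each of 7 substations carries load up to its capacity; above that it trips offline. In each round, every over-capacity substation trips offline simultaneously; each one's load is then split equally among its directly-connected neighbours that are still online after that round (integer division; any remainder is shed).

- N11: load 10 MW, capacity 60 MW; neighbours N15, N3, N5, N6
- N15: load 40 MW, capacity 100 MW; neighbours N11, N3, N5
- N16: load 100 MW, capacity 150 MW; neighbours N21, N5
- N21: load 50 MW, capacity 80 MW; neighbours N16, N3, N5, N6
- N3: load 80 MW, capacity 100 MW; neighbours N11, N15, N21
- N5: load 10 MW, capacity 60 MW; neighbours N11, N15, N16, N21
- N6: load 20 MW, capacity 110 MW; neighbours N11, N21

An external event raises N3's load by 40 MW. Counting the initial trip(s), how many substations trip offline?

Round 1 — N3 at 120 > 100. N3 trips offline.
  N3 sheds 120 MW to N11, N15, N21: 40 each.
    N11: 10+40 = 50 ≤ 60
    N15: 40+40 = 80 ≤ 100
    N21: 50+40 = 90 > 80
Round 2 — N21 trips offline.
  N21 sheds 90 MW to N16, N5, N6: 30 each.
    N16: 100+30 = 130 ≤ 150
    N5: 10+30 = 40 ≤ 60
    N6: 20+30 = 50 ≤ 110
No further trips.

2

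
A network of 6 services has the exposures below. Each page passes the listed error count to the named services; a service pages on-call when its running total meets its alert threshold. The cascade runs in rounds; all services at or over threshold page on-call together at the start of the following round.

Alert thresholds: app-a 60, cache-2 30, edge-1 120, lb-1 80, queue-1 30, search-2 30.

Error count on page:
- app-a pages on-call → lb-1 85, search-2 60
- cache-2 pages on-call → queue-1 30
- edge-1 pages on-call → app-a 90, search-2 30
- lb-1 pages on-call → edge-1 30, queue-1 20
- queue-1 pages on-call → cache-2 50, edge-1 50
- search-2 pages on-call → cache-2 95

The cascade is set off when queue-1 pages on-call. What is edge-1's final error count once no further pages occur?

Round 1 — queue-1 pages on-call (initial).
  cache-2: +50 → 50 ≥ 30
  edge-1: +50 → 50 < 120
Round 2 — cache-2 pages on-call.
No further pages.

50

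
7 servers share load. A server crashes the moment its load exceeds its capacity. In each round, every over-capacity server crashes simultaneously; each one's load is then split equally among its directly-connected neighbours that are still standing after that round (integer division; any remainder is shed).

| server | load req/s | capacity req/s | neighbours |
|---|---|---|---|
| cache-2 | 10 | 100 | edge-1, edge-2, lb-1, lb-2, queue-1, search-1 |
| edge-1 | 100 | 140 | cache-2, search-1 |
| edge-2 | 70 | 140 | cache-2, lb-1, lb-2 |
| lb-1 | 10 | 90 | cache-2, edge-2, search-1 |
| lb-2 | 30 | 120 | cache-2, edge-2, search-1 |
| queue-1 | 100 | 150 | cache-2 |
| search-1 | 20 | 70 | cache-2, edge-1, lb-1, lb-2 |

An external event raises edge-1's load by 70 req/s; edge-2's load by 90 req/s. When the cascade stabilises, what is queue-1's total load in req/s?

Round 1 — edge-1 at 170 > 140; edge-2 at 160 > 140. edge-1, edge-2 crash.
  edge-1 sheds 170 req/s to cache-2, search-1: 85 each.
    cache-2: 10+85 = 95 ≤ 100
    search-1: 20+85 = 105 > 70
  edge-2 sheds 160 req/s to cache-2, lb-1, lb-2: 53 each (1 lost).
    cache-2: 95+53 = 148 > 100
    lb-1: 10+53 = 63 ≤ 90
    lb-2: 30+53 = 83 ≤ 120
Round 2 — cache-2, search-1 crash.
  cache-2 sheds 148 req/s to lb-1, lb-2, queue-1: 49 each (1 lost).
    lb-1: 63+49 = 112 > 90
    lb-2: 83+49 = 132 > 120
    queue-1: 100+49 = 149 ≤ 150
  search-1 sheds 105 req/s to lb-1, lb-2: 52 each (1 lost).
    lb-1: 112+52 = 164 > 90
    lb-2: 132+52 = 184 > 120
Round 3 — lb-1, lb-2 crash.
  lb-1 sheds 164 req/s: no online neighbours, lost.
  lb-2 sheds 184 req/s: no online neighbours, lost.
No further crashes.

149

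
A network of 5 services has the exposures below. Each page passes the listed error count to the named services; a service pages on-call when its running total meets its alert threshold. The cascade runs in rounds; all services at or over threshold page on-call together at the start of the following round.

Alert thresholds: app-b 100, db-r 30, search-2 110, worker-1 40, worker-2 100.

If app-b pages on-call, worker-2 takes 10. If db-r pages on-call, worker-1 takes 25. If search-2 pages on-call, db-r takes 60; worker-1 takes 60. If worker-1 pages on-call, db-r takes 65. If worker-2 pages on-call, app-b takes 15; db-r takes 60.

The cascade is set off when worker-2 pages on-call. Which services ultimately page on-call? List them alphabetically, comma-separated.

db-r, worker-2

Round 1 — worker-2 pages on-call (initial).
  app-b: +15 → 15 < 100
  db-r: +60 → 60 ≥ 30
Round 2 — db-r pages on-call.
  worker-1: +25 → 25 < 40
No further pages.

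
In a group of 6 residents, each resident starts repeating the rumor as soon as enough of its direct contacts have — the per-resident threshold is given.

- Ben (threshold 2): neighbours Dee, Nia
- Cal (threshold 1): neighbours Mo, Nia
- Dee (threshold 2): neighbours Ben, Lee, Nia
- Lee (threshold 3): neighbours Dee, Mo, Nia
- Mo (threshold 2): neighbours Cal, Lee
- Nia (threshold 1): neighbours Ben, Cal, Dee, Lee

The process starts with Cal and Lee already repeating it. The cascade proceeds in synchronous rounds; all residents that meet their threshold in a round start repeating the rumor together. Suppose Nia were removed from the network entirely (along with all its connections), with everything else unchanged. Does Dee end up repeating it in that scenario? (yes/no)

With Nia removed:
Round 1 — Cal, Lee start repeating the rumor (initial).
Round 2 — checking thresholds:
  Dee: 1 of 2 neighbours < 2, below threshold.
  Mo: 2 of 2 neighbours ≥ 2, starts repeating the rumor.
Round 3 — no new spreads; cascade stops.

no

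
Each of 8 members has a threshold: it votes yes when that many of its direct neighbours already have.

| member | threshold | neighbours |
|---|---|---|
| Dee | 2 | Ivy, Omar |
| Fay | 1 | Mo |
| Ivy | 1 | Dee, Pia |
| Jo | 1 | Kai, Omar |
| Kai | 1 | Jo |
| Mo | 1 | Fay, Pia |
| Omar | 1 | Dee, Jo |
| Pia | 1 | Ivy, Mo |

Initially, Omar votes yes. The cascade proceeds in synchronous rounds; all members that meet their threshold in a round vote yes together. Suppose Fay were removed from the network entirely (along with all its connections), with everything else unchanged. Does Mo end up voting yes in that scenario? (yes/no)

With Fay removed:
Round 1 — Omar votes yes (initial).
Round 2 — checking thresholds:
  Dee: 1 of 2 neighbours < 2, not yet.
  Jo: 1 of 2 neighbours ≥ 1, votes yes.
Round 3 — checking thresholds:
  Dee: 1 of 2 neighbours < 2, not yet.
  Kai: 1 of 1 neighbours ≥ 1, votes yes.
Round 4 — no new yes votes; cascade stops.

no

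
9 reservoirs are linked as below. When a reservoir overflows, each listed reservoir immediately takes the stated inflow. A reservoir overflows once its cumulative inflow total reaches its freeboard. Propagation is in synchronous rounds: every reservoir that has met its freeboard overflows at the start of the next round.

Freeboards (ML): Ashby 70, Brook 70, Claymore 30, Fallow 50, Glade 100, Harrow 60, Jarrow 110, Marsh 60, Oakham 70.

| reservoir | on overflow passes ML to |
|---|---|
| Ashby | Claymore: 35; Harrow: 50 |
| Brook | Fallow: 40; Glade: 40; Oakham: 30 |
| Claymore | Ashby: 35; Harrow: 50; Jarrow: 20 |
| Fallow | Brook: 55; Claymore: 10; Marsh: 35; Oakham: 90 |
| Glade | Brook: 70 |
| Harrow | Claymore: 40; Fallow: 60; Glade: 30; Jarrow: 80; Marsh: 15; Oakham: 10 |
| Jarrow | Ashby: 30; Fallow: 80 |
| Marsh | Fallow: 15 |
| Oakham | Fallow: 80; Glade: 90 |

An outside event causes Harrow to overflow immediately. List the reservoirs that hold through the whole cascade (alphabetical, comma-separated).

Ashby, Jarrow, Marsh

Round 1 — Harrow overflows (initial).
  Claymore: +40 → 40 ≥ 30
  Fallow: +60 → 60 ≥ 50
  Glade: +30 → 30 < 100
  Jarrow: +80 → 80 < 110
  Marsh: +15 → 15 < 60
  Oakham: +10 → 10 < 70
Round 2 — Claymore, Fallow overflow.
  Ashby: +35 → 35 < 70
  Brook: +55 → 55 < 70
  Jarrow: +20 → 100 < 110
  Marsh: +35 → 50 < 60
  Oakham: +90 → 100 ≥ 70
Round 3 — Oakham overflows.
  Glade: +90 → 120 ≥ 100
Round 4 — Glade overflows.
  Brook: +70 → 125 ≥ 70
Round 5 — Brook overflows.
No further overflows.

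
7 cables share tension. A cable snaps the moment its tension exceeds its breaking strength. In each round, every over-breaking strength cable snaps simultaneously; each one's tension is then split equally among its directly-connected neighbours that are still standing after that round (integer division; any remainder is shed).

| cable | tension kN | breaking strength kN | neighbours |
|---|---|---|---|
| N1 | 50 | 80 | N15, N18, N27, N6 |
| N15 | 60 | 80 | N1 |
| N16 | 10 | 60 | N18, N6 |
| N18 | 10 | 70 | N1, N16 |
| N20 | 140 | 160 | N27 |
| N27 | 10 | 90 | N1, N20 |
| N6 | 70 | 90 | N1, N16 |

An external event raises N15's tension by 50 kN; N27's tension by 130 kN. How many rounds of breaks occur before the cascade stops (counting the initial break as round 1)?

Round 1 — N15 at 110 > 80; N27 at 140 > 90. N15, N27 snap.
  N15 sheds 110 kN to N1: 110 each.
    N1: 50+110 = 160 > 80
  N27 sheds 140 kN to N1, N20: 70 each.
    N1: 160+70 = 230 > 80
    N20: 140+70 = 210 > 160
Round 2 — N1, N20 snap.
  N1 sheds 230 kN to N18, N6: 115 each.
    N18: 10+115 = 125 > 70
    N6: 70+115 = 185 > 90
  N20 sheds 210 kN: no online neighbours, lost.
Round 3 — N18, N6 snap.
  N18 sheds 125 kN to N16: 125 each.
    N16: 10+125 = 135 > 60
  N6 sheds 185 kN to N16: 185 each.
    N16: 135+185 = 320 > 60
Round 4 — N16 snaps.
  N16 sheds 320 kN: no online neighbours, lost.
No further breaks.

4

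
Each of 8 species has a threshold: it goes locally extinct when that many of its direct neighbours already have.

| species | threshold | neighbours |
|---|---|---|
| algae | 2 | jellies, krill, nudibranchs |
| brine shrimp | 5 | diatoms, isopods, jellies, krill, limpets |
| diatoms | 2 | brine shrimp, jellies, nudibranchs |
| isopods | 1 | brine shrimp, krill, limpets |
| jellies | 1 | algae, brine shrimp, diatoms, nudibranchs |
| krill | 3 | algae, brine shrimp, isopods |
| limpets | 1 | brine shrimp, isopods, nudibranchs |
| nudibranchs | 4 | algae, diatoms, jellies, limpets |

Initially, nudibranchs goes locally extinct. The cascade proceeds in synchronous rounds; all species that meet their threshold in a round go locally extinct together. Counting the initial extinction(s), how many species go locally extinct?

Round 1 — nudibranchs goes locally extinct (initial).
Round 2 — checking thresholds:
  algae: 1 of 3 neighbours < 2, holds.
  diatoms: 1 of 3 neighbours < 2, holds.
  jellies: 1 of 4 neighbours ≥ 1, goes locally extinct.
  limpets: 1 of 3 neighbours ≥ 1, goes locally extinct.
Round 3 — checking thresholds:
  algae: 2 of 3 neighbours ≥ 2, goes locally extinct.
  brine shrimp: 2 of 5 neighbours < 5, holds.
  diatoms: 2 of 3 neighbours ≥ 2, goes locally extinct.
  isopods: 1 of 3 neighbours ≥ 1, goes locally extinct.
Round 4 — no new extinctions; cascade stops.

6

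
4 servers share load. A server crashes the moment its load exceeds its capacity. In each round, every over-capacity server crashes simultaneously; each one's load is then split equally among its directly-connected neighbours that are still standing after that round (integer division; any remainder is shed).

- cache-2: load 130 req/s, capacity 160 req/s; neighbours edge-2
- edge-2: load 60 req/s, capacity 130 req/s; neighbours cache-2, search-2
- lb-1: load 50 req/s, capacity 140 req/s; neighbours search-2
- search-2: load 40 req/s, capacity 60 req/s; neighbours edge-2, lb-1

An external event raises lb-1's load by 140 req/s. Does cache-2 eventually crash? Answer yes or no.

Round 1 — lb-1 at 190 > 140. lb-1 crashes.
  lb-1 sheds 190 req/s to search-2: 190 each.
    search-2: 40+190 = 230 > 60
Round 2 — search-2 crashes.
  search-2 sheds 230 req/s to edge-2: 230 each.
    edge-2: 60+230 = 290 > 130
Round 3 — edge-2 crashes.
  edge-2 sheds 290 req/s to cache-2: 290 each.
    cache-2: 130+290 = 420 > 160
Round 4 — cache-2 crashes.
  cache-2 sheds 420 req/s: no online neighbours, lost.
No further crashes.

yes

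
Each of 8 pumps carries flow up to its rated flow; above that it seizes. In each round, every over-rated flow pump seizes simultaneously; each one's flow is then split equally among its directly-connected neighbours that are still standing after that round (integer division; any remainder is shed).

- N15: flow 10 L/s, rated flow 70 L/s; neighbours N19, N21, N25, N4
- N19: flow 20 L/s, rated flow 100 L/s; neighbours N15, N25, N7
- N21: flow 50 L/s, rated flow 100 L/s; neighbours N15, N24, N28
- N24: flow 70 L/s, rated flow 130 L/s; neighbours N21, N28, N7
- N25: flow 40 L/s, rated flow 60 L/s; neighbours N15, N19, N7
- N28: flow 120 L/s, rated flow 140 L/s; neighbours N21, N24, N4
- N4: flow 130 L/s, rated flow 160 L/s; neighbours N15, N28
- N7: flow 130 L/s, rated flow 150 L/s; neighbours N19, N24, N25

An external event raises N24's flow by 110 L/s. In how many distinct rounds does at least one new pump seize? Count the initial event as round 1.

3

Round 1 — N24 at 180 > 130. N24 seizes.
  N24 sheds 180 L/s to N21, N28, N7: 60 each.
    N21: 50+60 = 110 > 100
    N28: 120+60 = 180 > 140
    N7: 130+60 = 190 > 150
Round 2 — N21, N28, N7 seize.
  N21 sheds 110 L/s to N15: 110 each.
    N15: 10+110 = 120 > 70
  N28 sheds 180 L/s to N4: 180 each.
    N4: 130+180 = 310 > 160
  N7 sheds 190 L/s to N19, N25: 95 each.
    N19: 20+95 = 115 > 100
    N25: 40+95 = 135 > 60
Round 3 — N15, N19, N25, N4 seize.
  N15 sheds 120 L/s: no online neighbours, lost.
  N19 sheds 115 L/s: no online neighbours, lost.
  N25 sheds 135 L/s: no online neighbours, lost.
  N4 sheds 310 L/s: no online neighbours, lost.
No further seizures.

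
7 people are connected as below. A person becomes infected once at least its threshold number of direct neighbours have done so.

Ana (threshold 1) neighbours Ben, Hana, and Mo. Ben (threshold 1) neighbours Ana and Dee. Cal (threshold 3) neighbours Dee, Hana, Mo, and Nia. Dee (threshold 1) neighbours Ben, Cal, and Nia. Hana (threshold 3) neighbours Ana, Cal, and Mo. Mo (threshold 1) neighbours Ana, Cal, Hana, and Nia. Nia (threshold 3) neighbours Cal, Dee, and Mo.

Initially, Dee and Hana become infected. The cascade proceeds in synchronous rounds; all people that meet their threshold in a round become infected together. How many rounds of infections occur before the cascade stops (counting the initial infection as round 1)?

Round 1 — Dee, Hana become infected (initial).
Round 2 — checking thresholds:
  Ana: 1 of 3 neighbours ≥ 1, becomes infected.
  Ben: 1 of 2 neighbours ≥ 1, becomes infected.
  Cal: 2 of 4 neighbours < 3, holds.
  Mo: 1 of 4 neighbours ≥ 1, becomes infected.
  Nia: 1 of 3 neighbours < 3, holds.
Round 3 — checking thresholds:
  Cal: 3 of 4 neighbours ≥ 3, becomes infected.
  Nia: 2 of 3 neighbours < 3, holds.
Round 4 — checking thresholds:
  Nia: 3 of 3 neighbours ≥ 3, becomes infected.
Round 5 — no new infections; cascade stops.

4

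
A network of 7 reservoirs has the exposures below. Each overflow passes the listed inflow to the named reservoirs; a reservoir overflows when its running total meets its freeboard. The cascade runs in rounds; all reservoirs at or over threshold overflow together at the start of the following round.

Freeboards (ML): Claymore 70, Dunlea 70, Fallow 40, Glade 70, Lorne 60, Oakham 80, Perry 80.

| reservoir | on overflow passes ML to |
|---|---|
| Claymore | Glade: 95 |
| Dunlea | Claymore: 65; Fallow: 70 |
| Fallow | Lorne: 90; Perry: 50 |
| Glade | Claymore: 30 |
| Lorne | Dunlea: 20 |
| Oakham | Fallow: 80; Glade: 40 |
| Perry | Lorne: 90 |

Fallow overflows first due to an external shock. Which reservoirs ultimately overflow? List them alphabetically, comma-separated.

Round 1 — Fallow overflows (initial).
  Lorne: +90 → 90 ≥ 60
  Perry: +50 → 50 < 80
Round 2 — Lorne overflows.
  Dunlea: +20 → 20 < 70
No further overflows.

Fallow, Lorne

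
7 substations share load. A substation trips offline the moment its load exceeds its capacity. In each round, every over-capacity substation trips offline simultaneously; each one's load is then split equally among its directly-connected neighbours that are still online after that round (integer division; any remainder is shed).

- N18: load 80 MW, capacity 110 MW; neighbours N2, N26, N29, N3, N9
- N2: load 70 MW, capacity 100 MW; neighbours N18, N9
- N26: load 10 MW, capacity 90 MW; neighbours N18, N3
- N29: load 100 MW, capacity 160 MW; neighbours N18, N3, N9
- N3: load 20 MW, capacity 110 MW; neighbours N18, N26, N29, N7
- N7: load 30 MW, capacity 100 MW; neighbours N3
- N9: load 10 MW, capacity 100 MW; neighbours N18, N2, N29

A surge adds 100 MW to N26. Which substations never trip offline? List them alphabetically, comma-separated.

none

Round 1 — N26 at 110 > 90. N26 trips offline.
  N26 sheds 110 MW to N18, N3: 55 each.
    N18: 80+55 = 135 > 110
    N3: 20+55 = 75 ≤ 110
Round 2 — N18 trips offline.
  N18 sheds 135 MW to N2, N29, N3, N9: 33 each (3 lost).
    N2: 70+33 = 103 > 100
    N29: 100+33 = 133 ≤ 160
    N3: 75+33 = 108 ≤ 110
    N9: 10+33 = 43 ≤ 100
Round 3 — N2 trips offline.
  N2 sheds 103 MW to N9: 103 each.
    N9: 43+103 = 146 > 100
Round 4 — N9 trips offline.
  N9 sheds 146 MW to N29: 146 each.
    N29: 133+146 = 279 > 160
Round 5 — N29 trips offline.
  N29 sheds 279 MW to N3: 279 each.
    N3: 108+279 = 387 > 110
Round 6 — N3 trips offline.
  N3 sheds 387 MW to N7: 387 each.
    N7: 30+387 = 417 > 100
Round 7 — N7 trips offline.
  N7 sheds 417 MW: no online neighbours, lost.
No further trips.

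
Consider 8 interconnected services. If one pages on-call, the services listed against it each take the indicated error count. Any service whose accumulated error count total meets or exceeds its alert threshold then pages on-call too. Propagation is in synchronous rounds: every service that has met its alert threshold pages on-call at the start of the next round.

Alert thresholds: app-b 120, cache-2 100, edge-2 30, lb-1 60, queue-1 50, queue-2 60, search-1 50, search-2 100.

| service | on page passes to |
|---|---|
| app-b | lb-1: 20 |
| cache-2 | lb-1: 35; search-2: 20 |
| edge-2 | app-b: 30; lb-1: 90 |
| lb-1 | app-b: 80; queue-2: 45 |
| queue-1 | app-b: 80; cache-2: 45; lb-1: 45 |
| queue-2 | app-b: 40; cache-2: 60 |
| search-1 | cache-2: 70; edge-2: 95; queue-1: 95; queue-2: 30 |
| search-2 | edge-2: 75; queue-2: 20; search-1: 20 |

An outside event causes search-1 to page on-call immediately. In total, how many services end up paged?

Round 1 — search-1 pages on-call (initial).
  cache-2: +70 → 70 < 100
  edge-2: +95 → 95 ≥ 30
  queue-1: +95 → 95 ≥ 50
  queue-2: +30 → 30 < 60
Round 2 — edge-2, queue-1 page on-call.
  app-b: +30+80 → 110 < 120
  cache-2: +45 → 115 ≥ 100
  lb-1: +90+45 → 135 ≥ 60
Round 3 — cache-2, lb-1 page on-call.
  app-b: +80 → 190 ≥ 120
  queue-2: +45 → 75 ≥ 60
  search-2: +20 → 20 < 100
Round 4 — app-b, queue-2 page on-call.
No further pages.

7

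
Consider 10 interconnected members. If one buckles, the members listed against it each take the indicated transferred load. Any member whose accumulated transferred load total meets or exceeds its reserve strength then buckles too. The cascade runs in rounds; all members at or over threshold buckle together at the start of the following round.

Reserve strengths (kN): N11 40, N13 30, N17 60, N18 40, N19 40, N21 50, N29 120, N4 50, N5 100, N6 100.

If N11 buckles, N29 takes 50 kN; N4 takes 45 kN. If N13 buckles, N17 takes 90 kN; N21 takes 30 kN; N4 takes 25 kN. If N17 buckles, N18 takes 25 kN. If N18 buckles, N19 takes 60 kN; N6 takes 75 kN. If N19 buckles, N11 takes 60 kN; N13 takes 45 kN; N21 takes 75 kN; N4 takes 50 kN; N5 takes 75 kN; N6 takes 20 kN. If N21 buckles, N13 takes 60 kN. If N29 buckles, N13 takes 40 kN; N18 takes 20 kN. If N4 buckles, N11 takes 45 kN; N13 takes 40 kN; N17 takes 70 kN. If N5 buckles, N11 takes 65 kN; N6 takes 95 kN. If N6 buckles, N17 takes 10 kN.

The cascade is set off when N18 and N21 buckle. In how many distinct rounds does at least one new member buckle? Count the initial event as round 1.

Round 1 — N18, N21 buckle (initial).
  N13: +60 → 60 ≥ 30
  N19: +60 → 60 ≥ 40
  N6: +75 → 75 < 100
Round 2 — N13, N19 buckle.
  N11: +60 → 60 ≥ 40
  N17: +90 → 90 ≥ 60
  N4: +25+50 → 75 ≥ 50
  N5: +75 → 75 < 100
  N6: +20 → 95 < 100
Round 3 — N11, N17, N4 buckle.
  N29: +50 → 50 < 120
No further bucklings.

3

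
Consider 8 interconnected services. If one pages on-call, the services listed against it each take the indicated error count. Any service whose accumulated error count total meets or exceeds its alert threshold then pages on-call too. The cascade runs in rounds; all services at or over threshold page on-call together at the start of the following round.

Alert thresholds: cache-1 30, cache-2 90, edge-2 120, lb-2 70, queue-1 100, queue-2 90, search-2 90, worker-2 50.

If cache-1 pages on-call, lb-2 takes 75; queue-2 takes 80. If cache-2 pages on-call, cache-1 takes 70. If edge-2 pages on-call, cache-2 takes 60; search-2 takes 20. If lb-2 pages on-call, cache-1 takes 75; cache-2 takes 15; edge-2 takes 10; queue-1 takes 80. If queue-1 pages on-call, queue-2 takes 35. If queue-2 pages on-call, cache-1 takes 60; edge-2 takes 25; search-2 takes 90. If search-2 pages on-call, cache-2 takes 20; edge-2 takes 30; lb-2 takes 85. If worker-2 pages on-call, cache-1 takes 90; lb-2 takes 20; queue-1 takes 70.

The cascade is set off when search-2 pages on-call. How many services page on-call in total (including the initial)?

3

Round 1 — search-2 pages on-call (initial).
  cache-2: +20 → 20 < 90
  edge-2: +30 → 30 < 120
  lb-2: +85 → 85 ≥ 70
Round 2 — lb-2 pages on-call.
  cache-1: +75 → 75 ≥ 30
  cache-2: +15 → 35 < 90
  edge-2: +10 → 40 < 120
  queue-1: +80 → 80 < 100
Round 3 — cache-1 pages on-call.
  queue-2: +80 → 80 < 90
No further pages.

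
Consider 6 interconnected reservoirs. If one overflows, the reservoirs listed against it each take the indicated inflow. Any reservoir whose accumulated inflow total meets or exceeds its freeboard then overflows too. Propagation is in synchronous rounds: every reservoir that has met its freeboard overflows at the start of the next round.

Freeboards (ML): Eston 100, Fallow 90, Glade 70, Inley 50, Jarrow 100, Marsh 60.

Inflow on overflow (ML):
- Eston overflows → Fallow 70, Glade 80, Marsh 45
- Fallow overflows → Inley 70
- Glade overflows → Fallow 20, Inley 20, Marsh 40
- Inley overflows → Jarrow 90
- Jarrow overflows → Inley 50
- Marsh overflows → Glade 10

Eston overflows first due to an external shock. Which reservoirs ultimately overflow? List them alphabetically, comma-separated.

Round 1 — Eston overflows (initial).
  Fallow: +70 → 70 < 90
  Glade: +80 → 80 ≥ 70
  Marsh: +45 → 45 < 60
Round 2 — Glade overflows.
  Fallow: +20 → 90 ≥ 90
  Inley: +20 → 20 < 50
  Marsh: +40 → 85 ≥ 60
Round 3 — Fallow, Marsh overflow.
  Inley: +70 → 90 ≥ 50
Round 4 — Inley overflows.
  Jarrow: +90 → 90 < 100
No further overflows.

Eston, Fallow, Glade, Inley, Marsh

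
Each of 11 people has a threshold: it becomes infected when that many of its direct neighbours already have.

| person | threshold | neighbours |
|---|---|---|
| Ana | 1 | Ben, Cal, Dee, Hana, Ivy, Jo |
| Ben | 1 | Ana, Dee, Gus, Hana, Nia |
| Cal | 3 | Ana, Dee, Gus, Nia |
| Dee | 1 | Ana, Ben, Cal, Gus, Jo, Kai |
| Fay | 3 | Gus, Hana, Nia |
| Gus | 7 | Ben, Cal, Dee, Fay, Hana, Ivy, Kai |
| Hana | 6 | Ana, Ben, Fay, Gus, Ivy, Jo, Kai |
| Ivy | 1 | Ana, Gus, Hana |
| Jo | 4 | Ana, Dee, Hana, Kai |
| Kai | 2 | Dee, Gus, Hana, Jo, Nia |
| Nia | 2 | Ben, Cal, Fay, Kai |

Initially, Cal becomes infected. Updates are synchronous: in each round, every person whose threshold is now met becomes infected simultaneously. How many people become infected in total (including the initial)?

Round 1 — Cal becomes infected (initial).
Round 2 — checking thresholds:
  Ana: 1 of 6 neighbours ≥ 1, becomes infected.
  Dee: 1 of 6 neighbours ≥ 1, becomes infected.
  Gus: 1 of 7 neighbours < 7, below threshold.
  Nia: 1 of 4 neighbours < 2, below threshold.
Round 3 — checking thresholds:
  Ben: 2 of 5 neighbours ≥ 1, becomes infected.
  Gus: 2 of 7 neighbours < 7, below threshold.
  Hana: 1 of 7 neighbours < 6, below threshold.
  Ivy: 1 of 3 neighbours ≥ 1, becomes infected.
  Jo: 2 of 4 neighbours < 4, below threshold.
  Kai: 1 of 5 neighbours < 2, below threshold.
  Nia: 1 of 4 neighbours < 2, below threshold.
Round 4 — checking thresholds:
  Gus: 4 of 7 neighbours < 7, below threshold.
  Hana: 3 of 7 neighbours < 6, below threshold.
  Jo: 2 of 4 neighbours < 4, below threshold.
  Kai: 1 of 5 neighbours < 2, below threshold.
  Nia: 2 of 4 neighbours ≥ 2, becomes infected.
Round 5 — checking thresholds:
  Fay: 1 of 3 neighbours < 3, below threshold.
  Gus: 4 of 7 neighbours < 7, below threshold.
  Hana: 3 of 7 neighbours < 6, below threshold.
  Jo: 2 of 4 neighbours < 4, below threshold.
  Kai: 2 of 5 neighbours ≥ 2, becomes infected.
Round 6 — no new infections; cascade stops.

7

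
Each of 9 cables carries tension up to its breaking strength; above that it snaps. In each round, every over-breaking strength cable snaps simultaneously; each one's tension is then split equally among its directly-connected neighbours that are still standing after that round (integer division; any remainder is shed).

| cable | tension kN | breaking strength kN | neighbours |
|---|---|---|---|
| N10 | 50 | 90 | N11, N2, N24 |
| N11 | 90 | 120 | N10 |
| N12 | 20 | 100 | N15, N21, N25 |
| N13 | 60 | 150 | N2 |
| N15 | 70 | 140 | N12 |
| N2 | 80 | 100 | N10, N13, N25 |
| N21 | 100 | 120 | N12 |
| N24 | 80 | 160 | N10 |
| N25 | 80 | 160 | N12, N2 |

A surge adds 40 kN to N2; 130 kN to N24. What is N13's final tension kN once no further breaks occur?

100

Round 1 — N2 at 120 > 100; N24 at 210 > 160. N2, N24 snap.
  N2 sheds 120 kN to N10, N13, N25: 40 each.
    N10: 50+40 = 90 ≤ 90
    N13: 60+40 = 100 ≤ 150
    N25: 80+40 = 120 ≤ 160
  N24 sheds 210 kN to N10: 210 each.
    N10: 90+210 = 300 > 90
Round 2 — N10 snaps.
  N10 sheds 300 kN to N11: 300 each.
    N11: 90+300 = 390 > 120
Round 3 — N11 snaps.
  N11 sheds 390 kN: no online neighbours, lost.
No further breaks.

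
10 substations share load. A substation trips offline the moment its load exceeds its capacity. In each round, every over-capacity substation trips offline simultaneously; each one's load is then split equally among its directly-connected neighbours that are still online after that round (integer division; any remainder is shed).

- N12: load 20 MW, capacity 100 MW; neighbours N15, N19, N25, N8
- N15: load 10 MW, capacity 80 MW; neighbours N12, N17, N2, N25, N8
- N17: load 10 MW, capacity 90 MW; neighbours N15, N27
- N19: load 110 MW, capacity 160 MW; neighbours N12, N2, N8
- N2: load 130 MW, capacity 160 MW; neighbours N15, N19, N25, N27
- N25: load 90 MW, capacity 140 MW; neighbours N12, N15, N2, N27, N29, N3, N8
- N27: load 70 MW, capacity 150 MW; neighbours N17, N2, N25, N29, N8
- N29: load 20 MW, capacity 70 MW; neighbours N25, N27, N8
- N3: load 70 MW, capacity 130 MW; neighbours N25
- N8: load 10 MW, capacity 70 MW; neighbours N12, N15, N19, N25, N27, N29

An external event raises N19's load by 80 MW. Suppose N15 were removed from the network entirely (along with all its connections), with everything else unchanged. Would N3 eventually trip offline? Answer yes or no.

With N15 removed:
Round 1 — N19 at 190 > 160. N19 trips offline.
  N19 sheds 190 MW to N12, N2, N8: 63 each (1 lost).
    N12: 20+63 = 83 ≤ 100
    N2: 130+63 = 193 > 160
    N8: 10+63 = 73 > 70
Round 2 — N2, N8 trip offline.
  N2 sheds 193 MW to N25, N27: 96 each (1 lost).
    N25: 90+96 = 186 > 140
    N27: 70+96 = 166 > 150
  N8 sheds 73 MW to N12, N25, N27, N29: 18 each (1 lost).
    N12: 83+18 = 101 > 100
    N25: 186+18 = 204 > 140
    N27: 166+18 = 184 > 150
    N29: 20+18 = 38 ≤ 70
Round 3 — N12, N25, N27 trip offline.
  N12 sheds 101 MW: no online neighbours, lost.
  N25 sheds 204 MW to N29, N3: 102 each.
    N29: 38+102 = 140 > 70
    N3: 70+102 = 172 > 130
  N27 sheds 184 MW to N17, N29: 92 each.
    N17: 10+92 = 102 > 90
    N29: 140+92 = 232 > 70
Round 4 — N17, N29, N3 trip offline.
  N17 sheds 102 MW: no online neighbours, lost.
  N29 sheds 232 MW: no online neighbours, lost.
  N3 sheds 172 MW: no online neighbours, lost.
No further trips.

yes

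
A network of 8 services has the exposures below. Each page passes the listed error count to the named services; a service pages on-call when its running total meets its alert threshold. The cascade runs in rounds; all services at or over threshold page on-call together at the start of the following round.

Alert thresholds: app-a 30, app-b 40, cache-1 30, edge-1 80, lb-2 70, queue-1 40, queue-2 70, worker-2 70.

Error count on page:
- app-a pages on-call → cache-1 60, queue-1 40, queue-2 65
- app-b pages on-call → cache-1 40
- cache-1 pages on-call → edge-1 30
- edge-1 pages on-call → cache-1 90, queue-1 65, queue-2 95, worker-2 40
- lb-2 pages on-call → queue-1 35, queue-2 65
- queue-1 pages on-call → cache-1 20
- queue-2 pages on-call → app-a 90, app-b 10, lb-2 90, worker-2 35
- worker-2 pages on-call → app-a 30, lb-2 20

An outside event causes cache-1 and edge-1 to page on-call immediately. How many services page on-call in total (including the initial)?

Round 1 — cache-1, edge-1 page on-call (initial).
  queue-1: +65 → 65 ≥ 40
  queue-2: +95 → 95 ≥ 70
  worker-2: +40 → 40 < 70
Round 2 — queue-1, queue-2 page on-call.
  app-a: +90 → 90 ≥ 30
  app-b: +10 → 10 < 40
  lb-2: +90 → 90 ≥ 70
  worker-2: +35 → 75 ≥ 70
Round 3 — app-a, lb-2, worker-2 page on-call.
No further pages.

7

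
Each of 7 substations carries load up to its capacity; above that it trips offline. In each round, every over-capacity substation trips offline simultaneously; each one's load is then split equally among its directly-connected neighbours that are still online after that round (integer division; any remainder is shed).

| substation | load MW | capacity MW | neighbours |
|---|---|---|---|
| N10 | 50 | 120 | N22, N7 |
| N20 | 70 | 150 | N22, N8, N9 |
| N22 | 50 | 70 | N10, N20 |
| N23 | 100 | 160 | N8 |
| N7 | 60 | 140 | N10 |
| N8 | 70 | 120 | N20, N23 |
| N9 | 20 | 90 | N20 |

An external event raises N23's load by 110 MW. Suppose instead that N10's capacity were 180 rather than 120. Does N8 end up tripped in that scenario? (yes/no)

yes

With N10's capacity at 180:
Round 1 — N23 at 210 > 160. N23 trips offline.
  N23 sheds 210 MW to N8: 210 each.
    N8: 70+210 = 280 > 120
Round 2 — N8 trips offline.
  N8 sheds 280 MW to N20: 280 each.
    N20: 70+280 = 350 > 150
Round 3 — N20 trips offline.
  N20 sheds 350 MW to N22, N9: 175 each.
    N22: 50+175 = 225 > 70
    N9: 20+175 = 195 > 90
Round 4 — N22, N9 trip offline.
  N22 sheds 225 MW to N10: 225 each.
    N10: 50+225 = 275 > 180
  N9 sheds 195 MW: no online neighbours, lost.
Round 5 — N10 trips offline.
  N10 sheds 275 MW to N7: 275 each.
    N7: 60+275 = 335 > 140
Round 6 — N7 trips offline.
  N7 sheds 335 MW: no online neighbours, lost.
No further trips.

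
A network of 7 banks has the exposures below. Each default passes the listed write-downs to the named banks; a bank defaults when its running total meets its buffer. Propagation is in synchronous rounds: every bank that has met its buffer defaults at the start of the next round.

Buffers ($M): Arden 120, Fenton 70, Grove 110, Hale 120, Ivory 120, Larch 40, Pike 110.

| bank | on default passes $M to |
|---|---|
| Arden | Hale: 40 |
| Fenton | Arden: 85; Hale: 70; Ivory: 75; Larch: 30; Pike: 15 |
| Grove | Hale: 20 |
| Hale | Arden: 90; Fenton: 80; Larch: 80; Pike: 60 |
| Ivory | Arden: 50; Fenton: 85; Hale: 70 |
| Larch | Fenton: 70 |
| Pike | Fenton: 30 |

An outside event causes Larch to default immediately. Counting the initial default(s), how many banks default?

Round 1 — Larch defaults (initial).
  Fenton: +70 → 70 ≥ 70
Round 2 — Fenton defaults.
  Arden: +85 → 85 < 120
  Hale: +70 → 70 < 120
  Ivory: +75 → 75 < 120
  Pike: +15 → 15 < 110
No further defaults.

2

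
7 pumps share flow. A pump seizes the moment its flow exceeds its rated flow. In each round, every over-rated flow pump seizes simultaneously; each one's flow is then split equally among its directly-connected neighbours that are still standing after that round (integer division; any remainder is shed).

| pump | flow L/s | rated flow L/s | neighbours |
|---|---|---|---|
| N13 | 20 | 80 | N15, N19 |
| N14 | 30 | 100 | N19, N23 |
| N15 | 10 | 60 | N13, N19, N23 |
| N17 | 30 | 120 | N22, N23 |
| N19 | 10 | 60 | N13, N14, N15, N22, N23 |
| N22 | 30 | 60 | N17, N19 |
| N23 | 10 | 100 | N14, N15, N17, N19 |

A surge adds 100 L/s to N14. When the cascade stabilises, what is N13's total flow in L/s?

38

Round 1 — N14 at 130 > 100. N14 seizes.
  N14 sheds 130 L/s to N19, N23: 65 each.
    N19: 10+65 = 75 > 60
    N23: 10+65 = 75 ≤ 100
Round 2 — N19 seizes.
  N19 sheds 75 L/s to N13, N15, N22, N23: 18 each (3 lost).
    N13: 20+18 = 38 ≤ 80
    N15: 10+18 = 28 ≤ 60
    N22: 30+18 = 48 ≤ 60
    N23: 75+18 = 93 ≤ 100
No further seizures.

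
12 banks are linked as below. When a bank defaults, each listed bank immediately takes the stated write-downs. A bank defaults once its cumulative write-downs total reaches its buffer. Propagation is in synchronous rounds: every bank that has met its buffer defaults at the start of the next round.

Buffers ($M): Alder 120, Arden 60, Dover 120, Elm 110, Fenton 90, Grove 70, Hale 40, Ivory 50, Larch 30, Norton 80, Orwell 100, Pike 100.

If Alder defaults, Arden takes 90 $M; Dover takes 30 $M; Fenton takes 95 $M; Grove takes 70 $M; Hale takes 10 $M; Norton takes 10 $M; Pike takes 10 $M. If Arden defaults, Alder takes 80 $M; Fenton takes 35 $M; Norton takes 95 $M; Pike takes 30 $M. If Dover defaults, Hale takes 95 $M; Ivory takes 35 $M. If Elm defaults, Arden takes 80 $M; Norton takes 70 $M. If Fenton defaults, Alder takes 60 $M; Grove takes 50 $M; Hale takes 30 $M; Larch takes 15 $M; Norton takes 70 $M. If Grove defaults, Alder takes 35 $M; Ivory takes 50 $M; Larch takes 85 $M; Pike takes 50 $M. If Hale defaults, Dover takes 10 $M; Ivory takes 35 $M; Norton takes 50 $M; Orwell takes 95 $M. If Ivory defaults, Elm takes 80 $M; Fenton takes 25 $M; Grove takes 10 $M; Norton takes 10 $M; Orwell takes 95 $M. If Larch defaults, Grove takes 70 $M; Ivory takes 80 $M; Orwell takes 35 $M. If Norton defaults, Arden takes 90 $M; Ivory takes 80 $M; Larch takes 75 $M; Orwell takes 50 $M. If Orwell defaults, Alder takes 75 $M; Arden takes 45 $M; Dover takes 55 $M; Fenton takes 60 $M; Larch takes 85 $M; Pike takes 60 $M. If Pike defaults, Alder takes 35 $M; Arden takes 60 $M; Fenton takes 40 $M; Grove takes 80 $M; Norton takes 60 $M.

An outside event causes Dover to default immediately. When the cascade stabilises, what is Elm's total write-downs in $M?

Round 1 — Dover defaults (initial).
  Hale: +95 → 95 ≥ 40
  Ivory: +35 → 35 < 50
Round 2 — Hale defaults.
  Ivory: +35 → 70 ≥ 50
  Norton: +50 → 50 < 80
  Orwell: +95 → 95 < 100
Round 3 — Ivory defaults.
  Elm: +80 → 80 < 110
  Fenton: +25 → 25 < 90
  Grove: +10 → 10 < 70
  Norton: +10 → 60 < 80
  Orwell: +95 → 190 ≥ 100
Round 4 — Orwell defaults.
  Alder: +75 → 75 < 120
  Arden: +45 → 45 < 60
  Fenton: +60 → 85 < 90
  Larch: +85 → 85 ≥ 30
  Pike: +60 → 60 < 100
Round 5 — Larch defaults.
  Grove: +70 → 80 ≥ 70
Round 6 — Grove defaults.
  Alder: +35 → 110 < 120
  Pike: +50 → 110 ≥ 100
Round 7 — Pike defaults.
  Alder: +35 → 145 ≥ 120
  Arden: +60 → 105 ≥ 60
  Fenton: +40 → 125 ≥ 90
  Norton: +60 → 120 ≥ 80
Round 8 — Alder, Arden, Fenton, Norton default.
No further defaults.

80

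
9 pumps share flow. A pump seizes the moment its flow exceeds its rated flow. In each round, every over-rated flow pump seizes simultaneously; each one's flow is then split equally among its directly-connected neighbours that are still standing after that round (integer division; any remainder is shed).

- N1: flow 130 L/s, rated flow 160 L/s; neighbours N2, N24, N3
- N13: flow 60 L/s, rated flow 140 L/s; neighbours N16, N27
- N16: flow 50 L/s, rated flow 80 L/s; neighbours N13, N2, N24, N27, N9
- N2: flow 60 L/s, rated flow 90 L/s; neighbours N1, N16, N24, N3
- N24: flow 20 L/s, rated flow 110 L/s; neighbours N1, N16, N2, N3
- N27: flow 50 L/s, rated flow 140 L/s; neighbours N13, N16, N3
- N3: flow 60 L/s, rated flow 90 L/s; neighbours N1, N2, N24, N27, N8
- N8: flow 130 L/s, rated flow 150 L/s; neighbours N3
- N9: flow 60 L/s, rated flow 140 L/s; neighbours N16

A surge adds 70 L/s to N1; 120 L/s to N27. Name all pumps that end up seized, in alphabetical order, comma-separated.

N1, N13, N16, N2, N24, N27, N3, N8

Round 1 — N1 at 200 > 160; N27 at 170 > 140. N1, N27 seize.
  N1 sheds 200 L/s to N2, N24, N3: 66 each (2 lost).
    N2: 60+66 = 126 > 90
    N24: 20+66 = 86 ≤ 110
    N3: 60+66 = 126 > 90
  N27 sheds 170 L/s to N13, N16, N3: 56 each (2 lost).
    N13: 60+56 = 116 ≤ 140
    N16: 50+56 = 106 > 80
    N3: 126+56 = 182 > 90
Round 2 — N16, N2, N3 seize.
  N16 sheds 106 L/s to N13, N24, N9: 35 each (1 lost).
    N13: 116+35 = 151 > 140
    N24: 86+35 = 121 > 110
    N9: 60+35 = 95 ≤ 140
  N2 sheds 126 L/s to N24: 126 each.
    N24: 121+126 = 247 > 110
  N3 sheds 182 L/s to N24, N8: 91 each.
    N24: 247+91 = 338 > 110
    N8: 130+91 = 221 > 150
Round 3 — N13, N24, N8 seize.
  N13 sheds 151 L/s: no online neighbours, lost.
  N24 sheds 338 L/s: no online neighbours, lost.
  N8 sheds 221 L/s: no online neighbours, lost.
No further seizures.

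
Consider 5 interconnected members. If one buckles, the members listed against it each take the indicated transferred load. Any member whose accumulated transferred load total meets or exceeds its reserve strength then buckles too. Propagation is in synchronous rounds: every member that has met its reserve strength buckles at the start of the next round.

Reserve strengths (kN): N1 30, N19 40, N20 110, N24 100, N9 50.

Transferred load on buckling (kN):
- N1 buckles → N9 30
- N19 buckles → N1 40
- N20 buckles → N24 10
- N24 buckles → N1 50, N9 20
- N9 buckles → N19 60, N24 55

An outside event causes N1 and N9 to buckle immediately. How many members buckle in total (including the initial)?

Round 1 — N1, N9 buckle (initial).
  N19: +60 → 60 ≥ 40
  N24: +55 → 55 < 100
Round 2 — N19 buckles.
No further bucklings.

3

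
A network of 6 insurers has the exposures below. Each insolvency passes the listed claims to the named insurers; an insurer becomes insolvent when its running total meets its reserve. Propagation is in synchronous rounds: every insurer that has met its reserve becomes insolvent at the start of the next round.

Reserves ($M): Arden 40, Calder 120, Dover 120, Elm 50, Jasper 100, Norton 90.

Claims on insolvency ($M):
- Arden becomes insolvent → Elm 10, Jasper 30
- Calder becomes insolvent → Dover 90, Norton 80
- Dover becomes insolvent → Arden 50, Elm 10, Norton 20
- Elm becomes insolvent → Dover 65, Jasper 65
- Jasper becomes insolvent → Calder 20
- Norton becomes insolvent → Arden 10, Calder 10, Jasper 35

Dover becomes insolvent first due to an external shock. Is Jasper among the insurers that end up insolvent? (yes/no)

Round 1 — Dover becomes insolvent (initial).
  Arden: +50 → 50 ≥ 40
  Elm: +10 → 10 < 50
  Norton: +20 → 20 < 90
Round 2 — Arden becomes insolvent.
  Elm: +10 → 20 < 50
  Jasper: +30 → 30 < 100
No further insolvencies.

no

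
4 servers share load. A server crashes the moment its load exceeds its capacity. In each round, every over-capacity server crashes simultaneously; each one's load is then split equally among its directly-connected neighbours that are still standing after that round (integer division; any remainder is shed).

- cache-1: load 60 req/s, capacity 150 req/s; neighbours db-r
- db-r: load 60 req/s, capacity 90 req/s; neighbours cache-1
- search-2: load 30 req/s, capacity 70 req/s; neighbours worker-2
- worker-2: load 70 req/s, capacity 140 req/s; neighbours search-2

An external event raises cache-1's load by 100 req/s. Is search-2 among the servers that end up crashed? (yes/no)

Round 1 — cache-1 at 160 > 150. cache-1 crashes.
  cache-1 sheds 160 req/s to db-r: 160 each.
    db-r: 60+160 = 220 > 90
Round 2 — db-r crashes.
  db-r sheds 220 req/s: no online neighbours, lost.
No further crashes.

no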